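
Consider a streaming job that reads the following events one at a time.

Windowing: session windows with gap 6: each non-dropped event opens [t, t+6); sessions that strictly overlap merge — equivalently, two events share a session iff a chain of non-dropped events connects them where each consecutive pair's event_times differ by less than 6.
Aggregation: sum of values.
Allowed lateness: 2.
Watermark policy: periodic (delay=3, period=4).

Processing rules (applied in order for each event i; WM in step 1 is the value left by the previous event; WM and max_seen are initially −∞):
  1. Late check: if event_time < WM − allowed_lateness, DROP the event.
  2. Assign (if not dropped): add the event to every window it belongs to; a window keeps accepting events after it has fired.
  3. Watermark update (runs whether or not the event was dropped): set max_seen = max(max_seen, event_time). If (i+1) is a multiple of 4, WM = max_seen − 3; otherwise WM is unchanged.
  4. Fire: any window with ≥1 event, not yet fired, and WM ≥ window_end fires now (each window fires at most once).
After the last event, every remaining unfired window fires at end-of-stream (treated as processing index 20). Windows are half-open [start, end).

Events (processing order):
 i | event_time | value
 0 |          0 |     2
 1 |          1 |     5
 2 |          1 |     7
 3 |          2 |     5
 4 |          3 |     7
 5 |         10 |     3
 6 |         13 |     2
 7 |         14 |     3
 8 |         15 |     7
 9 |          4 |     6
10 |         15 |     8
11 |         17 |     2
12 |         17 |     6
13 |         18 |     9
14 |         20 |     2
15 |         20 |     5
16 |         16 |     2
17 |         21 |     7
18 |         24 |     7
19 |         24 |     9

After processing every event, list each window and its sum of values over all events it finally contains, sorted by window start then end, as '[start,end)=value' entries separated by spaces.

[0,9)=26 [10,30)=72

i=0 t=0 v=2: → [0,6); WM=−∞
i=1 t=1 v=5: → [0,7); WM=−∞
i=2 t=1 v=7: → [0,7); WM=−∞
i=3 t=2 v=5: → [0,8); WM=-1
i=4 t=3 v=7: → [0,9); WM=-1
i=5 t=10 v=3: → [10,16); WM=-1
i=6 t=13 v=2: → [10,19); WM=-1
i=7 t=14 v=3: → [10,20); WM=11
i=8 t=15 v=7: → [10,21); WM=11
i=9 t=4 v=6: DROP (t<11-2); WM=11
i=10 t=15 v=8: → [10,21); WM=11
i=11 t=17 v=2: → [10,23); WM=14
i=12 t=17 v=6: → [10,23); WM=14
i=13 t=18 v=9: → [10,24); WM=14
i=14 t=20 v=2: → [10,26); WM=14
i=15 t=20 v=5: → [10,26); WM=17
i=16 t=16 v=2: → [10,26); WM=17
i=17 t=21 v=7: → [10,27); WM=17
i=18 t=24 v=7: → [10,30); WM=17
i=19 t=24 v=9: → [10,30); WM=21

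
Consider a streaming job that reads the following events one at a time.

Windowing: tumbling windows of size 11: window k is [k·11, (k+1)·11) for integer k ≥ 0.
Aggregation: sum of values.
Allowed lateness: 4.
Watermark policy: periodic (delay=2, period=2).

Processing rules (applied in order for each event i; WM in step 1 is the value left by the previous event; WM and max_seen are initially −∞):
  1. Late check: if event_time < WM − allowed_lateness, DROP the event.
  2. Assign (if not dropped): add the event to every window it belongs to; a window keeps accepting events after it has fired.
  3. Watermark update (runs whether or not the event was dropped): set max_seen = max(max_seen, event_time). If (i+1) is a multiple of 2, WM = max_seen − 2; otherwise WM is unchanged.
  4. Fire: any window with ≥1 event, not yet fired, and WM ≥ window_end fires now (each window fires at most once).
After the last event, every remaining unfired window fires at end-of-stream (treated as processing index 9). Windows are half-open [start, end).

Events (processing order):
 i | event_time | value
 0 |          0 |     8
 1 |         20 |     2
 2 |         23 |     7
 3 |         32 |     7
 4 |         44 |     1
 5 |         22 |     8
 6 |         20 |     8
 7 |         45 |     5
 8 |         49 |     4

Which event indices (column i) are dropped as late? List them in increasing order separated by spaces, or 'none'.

5 6

i=0 t=0 v=8: → [0,11); WM=−∞
i=1 t=20 v=2: → [11,22); WM=18; [0,11) fires=8
i=2 t=23 v=7: → [22,33); WM=18
i=3 t=32 v=7: → [22,33); WM=30; [11,22) fires=2
i=4 t=44 v=1: → [44,55); WM=30
i=5 t=22 v=8: DROP (t<30-4); WM=42; [22,33) fires=14
i=6 t=20 v=8: DROP (t<42-4); WM=42
i=7 t=45 v=5: → [44,55); WM=43
i=8 t=49 v=4: → [44,55); WM=43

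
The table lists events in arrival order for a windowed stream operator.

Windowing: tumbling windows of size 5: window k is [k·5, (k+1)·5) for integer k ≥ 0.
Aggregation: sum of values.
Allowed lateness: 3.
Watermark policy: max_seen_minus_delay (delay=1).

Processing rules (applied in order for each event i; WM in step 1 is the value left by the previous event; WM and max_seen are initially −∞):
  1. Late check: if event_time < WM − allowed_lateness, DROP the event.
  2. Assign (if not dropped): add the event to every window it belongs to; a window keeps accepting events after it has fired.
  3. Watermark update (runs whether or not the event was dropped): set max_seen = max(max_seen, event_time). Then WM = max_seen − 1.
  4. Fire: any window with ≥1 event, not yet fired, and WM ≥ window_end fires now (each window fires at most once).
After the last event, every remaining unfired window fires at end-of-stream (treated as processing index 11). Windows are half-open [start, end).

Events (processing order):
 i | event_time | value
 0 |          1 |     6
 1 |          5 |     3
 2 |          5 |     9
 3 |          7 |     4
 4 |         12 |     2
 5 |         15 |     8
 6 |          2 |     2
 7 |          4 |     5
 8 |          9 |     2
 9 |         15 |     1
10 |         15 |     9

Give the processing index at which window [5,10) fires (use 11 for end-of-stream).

4

i=0 t=1 v=6: → [0,5); WM=0
i=1 t=5 v=3: → [5,10); WM=4
i=2 t=5 v=9: → [5,10); WM=4
i=3 t=7 v=4: → [5,10); WM=6; [0,5) fires=6
i=4 t=12 v=2: → [10,15); WM=11; [5,10) fires=16
i=5 t=15 v=8: → [15,20); WM=14
i=6 t=2 v=2: DROP (t<14-3); WM=14
i=7 t=4 v=5: DROP (t<14-3); WM=14
i=8 t=9 v=2: DROP (t<14-3); WM=14
i=9 t=15 v=1: → [15,20); WM=14
i=10 t=15 v=9: → [15,20); WM=14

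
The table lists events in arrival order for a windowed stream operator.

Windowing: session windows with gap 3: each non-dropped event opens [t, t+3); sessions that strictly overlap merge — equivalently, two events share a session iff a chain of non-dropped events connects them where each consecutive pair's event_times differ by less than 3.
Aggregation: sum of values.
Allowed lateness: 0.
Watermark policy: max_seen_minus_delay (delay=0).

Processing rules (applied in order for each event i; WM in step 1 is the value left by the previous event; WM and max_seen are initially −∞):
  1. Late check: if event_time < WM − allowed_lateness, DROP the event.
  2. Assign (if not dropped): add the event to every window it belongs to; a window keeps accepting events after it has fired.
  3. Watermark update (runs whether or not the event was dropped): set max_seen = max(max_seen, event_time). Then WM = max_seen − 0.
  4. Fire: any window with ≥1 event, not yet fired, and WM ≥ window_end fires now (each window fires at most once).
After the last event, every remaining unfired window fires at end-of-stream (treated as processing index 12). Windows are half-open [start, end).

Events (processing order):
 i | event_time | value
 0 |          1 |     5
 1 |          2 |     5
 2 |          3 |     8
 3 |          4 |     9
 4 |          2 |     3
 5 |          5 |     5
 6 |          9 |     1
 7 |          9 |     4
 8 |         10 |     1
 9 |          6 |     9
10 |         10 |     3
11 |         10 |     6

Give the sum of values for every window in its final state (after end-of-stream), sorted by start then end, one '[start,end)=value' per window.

[1,8)=32 [9,13)=15

i=0 t=1 v=5: → [1,4); WM=1
i=1 t=2 v=5: → [1,5); WM=2
i=2 t=3 v=8: → [1,6); WM=3
i=3 t=4 v=9: → [1,7); WM=4
i=4 t=2 v=3: DROP (t<4-0); WM=4
i=5 t=5 v=5: → [1,8); WM=5
i=6 t=9 v=1: → [9,12); WM=9
i=7 t=9 v=4: → [9,12); WM=9
i=8 t=10 v=1: → [9,13); WM=10
i=9 t=6 v=9: DROP (t<10-0); WM=10
i=10 t=10 v=3: → [9,13); WM=10
i=11 t=10 v=6: → [9,13); WM=10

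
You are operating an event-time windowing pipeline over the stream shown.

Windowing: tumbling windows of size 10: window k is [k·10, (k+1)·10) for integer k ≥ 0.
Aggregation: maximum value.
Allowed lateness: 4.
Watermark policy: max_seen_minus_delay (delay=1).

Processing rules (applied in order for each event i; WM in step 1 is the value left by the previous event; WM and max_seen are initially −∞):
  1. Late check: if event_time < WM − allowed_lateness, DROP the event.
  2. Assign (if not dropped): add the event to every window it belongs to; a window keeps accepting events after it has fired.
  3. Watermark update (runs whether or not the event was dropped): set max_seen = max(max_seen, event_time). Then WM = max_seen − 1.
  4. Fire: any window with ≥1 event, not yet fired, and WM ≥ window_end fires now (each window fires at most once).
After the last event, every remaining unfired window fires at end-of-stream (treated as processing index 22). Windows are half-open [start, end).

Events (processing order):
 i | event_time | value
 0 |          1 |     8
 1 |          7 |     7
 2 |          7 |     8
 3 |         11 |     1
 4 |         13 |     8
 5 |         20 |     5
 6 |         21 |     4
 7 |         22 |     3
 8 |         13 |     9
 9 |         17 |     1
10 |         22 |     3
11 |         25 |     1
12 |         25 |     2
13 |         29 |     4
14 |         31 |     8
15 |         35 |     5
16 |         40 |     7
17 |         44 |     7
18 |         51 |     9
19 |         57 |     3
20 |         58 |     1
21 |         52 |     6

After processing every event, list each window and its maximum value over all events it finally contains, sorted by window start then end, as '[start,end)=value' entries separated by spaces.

i=0 t=1 v=8: → [0,10); WM=0
i=1 t=7 v=7: → [0,10); WM=6
i=2 t=7 v=8: → [0,10); WM=6
i=3 t=11 v=1: → [10,20); WM=10; [0,10) fires=8
i=4 t=13 v=8: → [10,20); WM=12
i=5 t=20 v=5: → [20,30); WM=19
i=6 t=21 v=4: → [20,30); WM=20; [10,20) fires=8
i=7 t=22 v=3: → [20,30); WM=21
i=8 t=13 v=9: DROP (t<21-4); WM=21
i=9 t=17 v=1: → [10,20); WM=21
i=10 t=22 v=3: → [20,30); WM=21
i=11 t=25 v=1: → [20,30); WM=24
i=12 t=25 v=2: → [20,30); WM=24
i=13 t=29 v=4: → [20,30); WM=28
i=14 t=31 v=8: → [30,40); WM=30; [20,30) fires=5
i=15 t=35 v=5: → [30,40); WM=34
i=16 t=40 v=7: → [40,50); WM=39
i=17 t=44 v=7: → [40,50); WM=43; [30,40) fires=8
i=18 t=51 v=9: → [50,60); WM=50; [40,50) fires=7
i=19 t=57 v=3: → [50,60); WM=56
i=20 t=58 v=1: → [50,60); WM=57
i=21 t=52 v=6: DROP (t<57-4); WM=57

[0,10)=8 [10,20)=8 [20,30)=5 [30,40)=8 [40,50)=7 [50,60)=9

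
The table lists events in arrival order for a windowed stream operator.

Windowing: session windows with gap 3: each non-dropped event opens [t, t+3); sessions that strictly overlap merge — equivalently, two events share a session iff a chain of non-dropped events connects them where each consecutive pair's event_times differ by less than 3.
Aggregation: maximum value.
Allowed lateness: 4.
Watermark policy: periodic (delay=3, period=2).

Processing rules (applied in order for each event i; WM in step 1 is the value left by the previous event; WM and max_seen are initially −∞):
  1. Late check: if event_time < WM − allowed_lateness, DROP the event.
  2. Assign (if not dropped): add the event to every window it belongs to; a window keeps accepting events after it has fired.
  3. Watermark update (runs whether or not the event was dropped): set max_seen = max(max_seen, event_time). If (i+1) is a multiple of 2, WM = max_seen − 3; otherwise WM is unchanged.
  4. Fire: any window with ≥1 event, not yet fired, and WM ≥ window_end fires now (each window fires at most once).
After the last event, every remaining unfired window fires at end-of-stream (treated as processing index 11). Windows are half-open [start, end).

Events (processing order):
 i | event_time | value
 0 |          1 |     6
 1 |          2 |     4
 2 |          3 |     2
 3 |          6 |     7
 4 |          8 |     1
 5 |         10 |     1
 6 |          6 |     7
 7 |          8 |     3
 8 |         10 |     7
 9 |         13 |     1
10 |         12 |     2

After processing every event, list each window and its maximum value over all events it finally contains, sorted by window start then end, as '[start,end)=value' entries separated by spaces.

i=0 t=1 v=6: → [1,4); WM=−∞
i=1 t=2 v=4: → [1,5); WM=-1
i=2 t=3 v=2: → [1,6); WM=-1
i=3 t=6 v=7: → [6,9); WM=3
i=4 t=8 v=1: → [6,11); WM=3
i=5 t=10 v=1: → [6,13); WM=7
i=6 t=6 v=7: → [6,13); WM=7
i=7 t=8 v=3: → [6,13); WM=7
i=8 t=10 v=7: → [6,13); WM=7
i=9 t=13 v=1: → [13,16); WM=10
i=10 t=12 v=2: → [6,16); WM=10

[1,6)=6 [6,16)=7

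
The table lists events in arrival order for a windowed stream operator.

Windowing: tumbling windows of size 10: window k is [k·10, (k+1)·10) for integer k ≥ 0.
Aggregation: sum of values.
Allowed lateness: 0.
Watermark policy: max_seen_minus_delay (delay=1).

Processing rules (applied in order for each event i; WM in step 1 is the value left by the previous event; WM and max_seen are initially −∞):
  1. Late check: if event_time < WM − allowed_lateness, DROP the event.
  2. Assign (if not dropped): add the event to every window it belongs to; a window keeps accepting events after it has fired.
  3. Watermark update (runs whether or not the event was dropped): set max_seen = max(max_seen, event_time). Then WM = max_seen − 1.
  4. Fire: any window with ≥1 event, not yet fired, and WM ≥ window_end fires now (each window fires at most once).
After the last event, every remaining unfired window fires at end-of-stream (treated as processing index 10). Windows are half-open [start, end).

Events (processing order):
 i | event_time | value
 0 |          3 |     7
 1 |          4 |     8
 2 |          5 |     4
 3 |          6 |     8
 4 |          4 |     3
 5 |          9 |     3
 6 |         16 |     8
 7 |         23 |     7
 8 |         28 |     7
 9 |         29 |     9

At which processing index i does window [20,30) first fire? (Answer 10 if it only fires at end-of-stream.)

i=0 t=3 v=7: → [0,10); WM=2
i=1 t=4 v=8: → [0,10); WM=3
i=2 t=5 v=4: → [0,10); WM=4
i=3 t=6 v=8: → [0,10); WM=5
i=4 t=4 v=3: DROP (t<5-0); WM=5
i=5 t=9 v=3: → [0,10); WM=8
i=6 t=16 v=8: → [10,20); WM=15; [0,10) fires=30
i=7 t=23 v=7: → [20,30); WM=22; [10,20) fires=8
i=8 t=28 v=7: → [20,30); WM=27
i=9 t=29 v=9: → [20,30); WM=28

10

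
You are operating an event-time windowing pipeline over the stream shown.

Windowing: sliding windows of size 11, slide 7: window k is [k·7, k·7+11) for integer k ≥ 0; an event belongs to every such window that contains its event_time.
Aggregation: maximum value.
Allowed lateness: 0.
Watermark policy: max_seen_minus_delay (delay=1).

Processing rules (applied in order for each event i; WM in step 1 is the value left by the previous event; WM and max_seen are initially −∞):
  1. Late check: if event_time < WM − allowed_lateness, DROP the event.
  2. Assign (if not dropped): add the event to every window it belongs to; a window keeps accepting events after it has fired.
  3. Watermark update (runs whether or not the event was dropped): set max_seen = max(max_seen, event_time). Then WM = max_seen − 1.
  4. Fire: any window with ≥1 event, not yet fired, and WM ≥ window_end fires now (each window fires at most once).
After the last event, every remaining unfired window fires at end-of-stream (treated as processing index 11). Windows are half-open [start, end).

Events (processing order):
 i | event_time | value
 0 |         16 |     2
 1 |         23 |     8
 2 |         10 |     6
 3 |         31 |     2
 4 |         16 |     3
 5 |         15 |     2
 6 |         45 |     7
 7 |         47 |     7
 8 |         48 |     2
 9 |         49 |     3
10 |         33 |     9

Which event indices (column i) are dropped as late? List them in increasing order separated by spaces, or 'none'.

i=0 t=16 v=2: → [14,25),[7,18); WM=15
i=1 t=23 v=8: → [21,32),[14,25); WM=22; [7,18) fires=2
i=2 t=10 v=6: DROP (t<22-0); WM=22
i=3 t=31 v=2: → [28,39),[21,32); WM=30; [14,25) fires=8
i=4 t=16 v=3: DROP (t<30-0); WM=30
i=5 t=15 v=2: DROP (t<30-0); WM=30
i=6 t=45 v=7: → [42,53),[35,46); WM=44; [21,32) fires=8 [28,39) fires=2
i=7 t=47 v=7: → [42,53); WM=46; [35,46) fires=7
i=8 t=48 v=2: → [42,53); WM=47
i=9 t=49 v=3: → [49,60),[42,53); WM=48
i=10 t=33 v=9: DROP (t<48-0); WM=48

2 4 5 10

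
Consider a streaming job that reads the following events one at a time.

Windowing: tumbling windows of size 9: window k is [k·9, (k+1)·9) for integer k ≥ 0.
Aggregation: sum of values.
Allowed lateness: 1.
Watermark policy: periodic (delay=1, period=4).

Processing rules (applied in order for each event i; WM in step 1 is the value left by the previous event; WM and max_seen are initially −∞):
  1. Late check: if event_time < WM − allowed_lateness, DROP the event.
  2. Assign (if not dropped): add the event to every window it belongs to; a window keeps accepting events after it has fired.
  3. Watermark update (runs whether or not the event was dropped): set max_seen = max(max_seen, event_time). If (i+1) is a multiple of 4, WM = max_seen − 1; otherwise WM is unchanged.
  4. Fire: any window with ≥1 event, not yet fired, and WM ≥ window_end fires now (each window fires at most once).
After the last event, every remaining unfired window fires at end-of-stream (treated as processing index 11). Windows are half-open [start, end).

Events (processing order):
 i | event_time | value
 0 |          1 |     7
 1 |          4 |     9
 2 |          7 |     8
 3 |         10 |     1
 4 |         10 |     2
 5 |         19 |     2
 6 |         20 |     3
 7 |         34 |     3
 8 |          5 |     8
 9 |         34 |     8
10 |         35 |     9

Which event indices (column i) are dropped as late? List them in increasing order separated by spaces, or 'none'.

i=0 t=1 v=7: → [0,9); WM=−∞
i=1 t=4 v=9: → [0,9); WM=−∞
i=2 t=7 v=8: → [0,9); WM=−∞
i=3 t=10 v=1: → [9,18); WM=9; [0,9) fires=24
i=4 t=10 v=2: → [9,18); WM=9
i=5 t=19 v=2: → [18,27); WM=9
i=6 t=20 v=3: → [18,27); WM=9
i=7 t=34 v=3: → [27,36); WM=33; [9,18) fires=3 [18,27) fires=5
i=8 t=5 v=8: DROP (t<33-1); WM=33
i=9 t=34 v=8: → [27,36); WM=33
i=10 t=35 v=9: → [27,36); WM=33

8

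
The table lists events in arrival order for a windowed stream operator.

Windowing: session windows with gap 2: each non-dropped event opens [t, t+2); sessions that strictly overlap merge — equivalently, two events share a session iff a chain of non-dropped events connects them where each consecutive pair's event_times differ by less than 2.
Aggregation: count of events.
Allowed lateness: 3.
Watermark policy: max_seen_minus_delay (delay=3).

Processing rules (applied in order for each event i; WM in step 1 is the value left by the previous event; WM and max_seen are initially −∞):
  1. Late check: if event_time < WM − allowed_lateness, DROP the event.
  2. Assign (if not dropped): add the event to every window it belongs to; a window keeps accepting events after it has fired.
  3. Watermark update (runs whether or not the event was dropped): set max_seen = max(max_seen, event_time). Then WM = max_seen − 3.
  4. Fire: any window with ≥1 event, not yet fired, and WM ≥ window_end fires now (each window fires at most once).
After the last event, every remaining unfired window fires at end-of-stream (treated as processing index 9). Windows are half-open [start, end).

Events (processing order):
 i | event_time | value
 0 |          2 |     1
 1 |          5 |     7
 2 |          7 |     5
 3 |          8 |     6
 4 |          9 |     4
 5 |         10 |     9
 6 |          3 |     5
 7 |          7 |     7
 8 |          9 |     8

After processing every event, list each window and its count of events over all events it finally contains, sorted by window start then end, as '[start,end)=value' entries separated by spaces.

i=0 t=2 v=1: → [2,4); WM=-1
i=1 t=5 v=7: → [5,7); WM=2
i=2 t=7 v=5: → [7,9); WM=4
i=3 t=8 v=6: → [7,10); WM=5
i=4 t=9 v=4: → [7,11); WM=6
i=5 t=10 v=9: → [7,12); WM=7
i=6 t=3 v=5: DROP (t<7-3); WM=7
i=7 t=7 v=7: → [7,12); WM=7
i=8 t=9 v=8: → [7,12); WM=7

[2,4)=1 [5,7)=1 [7,12)=6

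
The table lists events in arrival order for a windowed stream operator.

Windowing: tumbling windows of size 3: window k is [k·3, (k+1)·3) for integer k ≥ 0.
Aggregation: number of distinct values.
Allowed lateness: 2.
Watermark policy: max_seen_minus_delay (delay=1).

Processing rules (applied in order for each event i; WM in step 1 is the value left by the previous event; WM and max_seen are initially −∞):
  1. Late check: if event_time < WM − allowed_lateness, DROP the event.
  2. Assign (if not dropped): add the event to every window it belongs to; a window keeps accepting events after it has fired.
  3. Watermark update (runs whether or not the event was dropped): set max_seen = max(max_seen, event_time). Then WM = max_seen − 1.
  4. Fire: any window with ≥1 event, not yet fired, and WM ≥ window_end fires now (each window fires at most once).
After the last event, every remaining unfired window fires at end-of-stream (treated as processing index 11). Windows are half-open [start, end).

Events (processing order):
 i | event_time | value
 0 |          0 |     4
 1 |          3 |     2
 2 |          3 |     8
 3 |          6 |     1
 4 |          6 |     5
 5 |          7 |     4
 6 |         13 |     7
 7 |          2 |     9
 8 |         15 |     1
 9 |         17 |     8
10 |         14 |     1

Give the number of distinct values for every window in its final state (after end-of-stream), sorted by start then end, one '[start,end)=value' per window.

[0,3)=1 [3,6)=2 [6,9)=3 [12,15)=2 [15,18)=2

i=0 t=0 v=4: → [0,3); WM=-1
i=1 t=3 v=2: → [3,6); WM=2
i=2 t=3 v=8: → [3,6); WM=2
i=3 t=6 v=1: → [6,9); WM=5; [0,3) fires=1
i=4 t=6 v=5: → [6,9); WM=5
i=5 t=7 v=4: → [6,9); WM=6; [3,6) fires=2
i=6 t=13 v=7: → [12,15); WM=12; [6,9) fires=3
i=7 t=2 v=9: DROP (t<12-2); WM=12
i=8 t=15 v=1: → [15,18); WM=14
i=9 t=17 v=8: → [15,18); WM=16; [12,15) fires=1
i=10 t=14 v=1: → [12,15); WM=16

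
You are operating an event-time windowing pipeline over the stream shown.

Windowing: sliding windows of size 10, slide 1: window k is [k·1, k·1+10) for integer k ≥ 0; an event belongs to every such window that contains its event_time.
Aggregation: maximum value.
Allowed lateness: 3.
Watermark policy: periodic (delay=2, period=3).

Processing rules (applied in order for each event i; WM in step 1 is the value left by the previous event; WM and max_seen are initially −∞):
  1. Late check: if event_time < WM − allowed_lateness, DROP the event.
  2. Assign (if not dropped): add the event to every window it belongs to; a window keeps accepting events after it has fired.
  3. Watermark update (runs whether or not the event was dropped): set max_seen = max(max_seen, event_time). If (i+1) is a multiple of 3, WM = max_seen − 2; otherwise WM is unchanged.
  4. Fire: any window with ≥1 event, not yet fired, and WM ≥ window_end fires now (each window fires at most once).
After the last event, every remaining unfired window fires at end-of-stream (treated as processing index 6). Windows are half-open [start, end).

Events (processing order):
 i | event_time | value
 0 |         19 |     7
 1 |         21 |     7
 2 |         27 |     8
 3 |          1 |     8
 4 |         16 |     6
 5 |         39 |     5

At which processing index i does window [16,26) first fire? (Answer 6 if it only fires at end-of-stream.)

5

i=0 t=19 v=7: → [19,29),[18,28),[17,27),[16,26),[15,25),[14,24),[13,23),[12,22),[11,21),[10,20); WM=−∞
i=1 t=21 v=7: → [21,31),[20,30),[19,29),[18,28),[17,27),[16,26),[15,25),[14,24),[13,23),[12,22); WM=−∞
i=2 t=27 v=8: → [27,37),[26,36),[25,35),[24,34),[23,33),[22,32),[21,31),[20,30),[19,29),[18,28); WM=25; [10,20) fires=7 [11,21) fires=7 [12,22) fires=7 [13,23) fires=7 [14,24) fires=7 [15,25) fires=7
i=3 t=1 v=8: DROP (t<25-3); WM=25
i=4 t=16 v=6: DROP (t<25-3); WM=25
i=5 t=39 v=5: → [39,49),[38,48),[37,47),[36,46),[35,45),[34,44),[33,43),[32,42),[31,41),[30,40); WM=37; [16,26) fires=7 [17,27) fires=7 [18,28) fires=8 [19,29) fires=8 [20,30) fires=8 [21,31) fires=8 [22,32) fires=8 [23,33) fires=8 [24,34) fires=8 [25,35) fires=8 [26,36) fires=8 [27,37) fires=8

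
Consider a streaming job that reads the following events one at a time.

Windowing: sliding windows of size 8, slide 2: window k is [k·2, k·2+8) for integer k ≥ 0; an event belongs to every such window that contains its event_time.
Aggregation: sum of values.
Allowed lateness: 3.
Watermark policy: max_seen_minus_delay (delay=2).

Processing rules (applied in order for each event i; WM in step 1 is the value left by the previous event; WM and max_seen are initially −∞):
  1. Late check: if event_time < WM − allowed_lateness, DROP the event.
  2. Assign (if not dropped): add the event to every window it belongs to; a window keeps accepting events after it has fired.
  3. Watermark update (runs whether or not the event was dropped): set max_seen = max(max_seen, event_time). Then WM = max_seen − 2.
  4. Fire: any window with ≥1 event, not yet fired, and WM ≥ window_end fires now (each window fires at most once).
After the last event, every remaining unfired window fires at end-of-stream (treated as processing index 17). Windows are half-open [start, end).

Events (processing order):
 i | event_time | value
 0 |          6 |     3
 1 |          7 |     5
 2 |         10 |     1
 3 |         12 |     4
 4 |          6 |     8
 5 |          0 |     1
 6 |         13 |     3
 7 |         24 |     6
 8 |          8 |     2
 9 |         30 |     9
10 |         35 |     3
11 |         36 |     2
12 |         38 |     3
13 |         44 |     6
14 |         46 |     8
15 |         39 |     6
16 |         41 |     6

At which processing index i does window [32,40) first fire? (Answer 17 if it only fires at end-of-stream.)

i=0 t=6 v=3: → [6,14),[4,12),[2,10),[0,8); WM=4
i=1 t=7 v=5: → [6,14),[4,12),[2,10),[0,8); WM=5
i=2 t=10 v=1: → [10,18),[8,16),[6,14),[4,12); WM=8; [0,8) fires=8
i=3 t=12 v=4: → [12,20),[10,18),[8,16),[6,14); WM=10; [2,10) fires=8
i=4 t=6 v=8: DROP (t<10-3); WM=10
i=5 t=0 v=1: DROP (t<10-3); WM=10
i=6 t=13 v=3: → [12,20),[10,18),[8,16),[6,14); WM=11
i=7 t=24 v=6: → [24,32),[22,30),[20,28),[18,26); WM=22; [4,12) fires=9 [6,14) fires=16 [8,16) fires=8 [10,18) fires=8 [12,20) fires=7
i=8 t=8 v=2: DROP (t<22-3); WM=22
i=9 t=30 v=9: → [30,38),[28,36),[26,34),[24,32); WM=28; [18,26) fires=6 [20,28) fires=6
i=10 t=35 v=3: → [34,42),[32,40),[30,38),[28,36); WM=33; [22,30) fires=6 [24,32) fires=15
i=11 t=36 v=2: → [36,44),[34,42),[32,40),[30,38); WM=34; [26,34) fires=9
i=12 t=38 v=3: → [38,46),[36,44),[34,42),[32,40); WM=36; [28,36) fires=12
i=13 t=44 v=6: → [44,52),[42,50),[40,48),[38,46); WM=42; [30,38) fires=14 [32,40) fires=8 [34,42) fires=8
i=14 t=46 v=8: → [46,54),[44,52),[42,50),[40,48); WM=44; [36,44) fires=5
i=15 t=39 v=6: DROP (t<44-3); WM=44
i=16 t=41 v=6: → [40,48),[38,46),[36,44),[34,42); WM=44

13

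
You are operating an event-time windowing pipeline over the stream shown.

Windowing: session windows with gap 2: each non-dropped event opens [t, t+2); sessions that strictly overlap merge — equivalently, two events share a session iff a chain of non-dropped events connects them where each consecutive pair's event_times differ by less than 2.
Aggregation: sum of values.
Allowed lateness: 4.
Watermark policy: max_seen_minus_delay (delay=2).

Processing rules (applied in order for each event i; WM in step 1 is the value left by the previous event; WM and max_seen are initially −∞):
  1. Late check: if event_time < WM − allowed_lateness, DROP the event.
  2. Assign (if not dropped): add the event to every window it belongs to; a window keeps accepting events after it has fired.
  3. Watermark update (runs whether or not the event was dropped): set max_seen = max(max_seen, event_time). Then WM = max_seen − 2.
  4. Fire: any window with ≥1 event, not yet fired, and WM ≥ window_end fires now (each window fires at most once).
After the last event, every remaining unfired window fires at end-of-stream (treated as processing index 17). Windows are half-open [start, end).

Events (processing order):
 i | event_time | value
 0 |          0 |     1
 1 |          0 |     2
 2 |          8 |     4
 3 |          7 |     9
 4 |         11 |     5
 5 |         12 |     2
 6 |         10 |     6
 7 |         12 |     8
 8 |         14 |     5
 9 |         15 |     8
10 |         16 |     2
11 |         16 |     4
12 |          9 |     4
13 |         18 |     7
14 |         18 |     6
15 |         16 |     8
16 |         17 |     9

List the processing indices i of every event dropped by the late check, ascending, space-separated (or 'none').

12

i=0 t=0 v=1: → [0,2); WM=-2
i=1 t=0 v=2: → [0,2); WM=-2
i=2 t=8 v=4: → [8,10); WM=6
i=3 t=7 v=9: → [7,10); WM=6
i=4 t=11 v=5: → [11,13); WM=9
i=5 t=12 v=2: → [11,14); WM=10
i=6 t=10 v=6: → [10,14); WM=10
i=7 t=12 v=8: → [10,14); WM=10
i=8 t=14 v=5: → [14,16); WM=12
i=9 t=15 v=8: → [14,17); WM=13
i=10 t=16 v=2: → [14,18); WM=14
i=11 t=16 v=4: → [14,18); WM=14
i=12 t=9 v=4: DROP (t<14-4); WM=14
i=13 t=18 v=7: → [18,20); WM=16
i=14 t=18 v=6: → [18,20); WM=16
i=15 t=16 v=8: → [14,18); WM=16
i=16 t=17 v=9: → [14,20); WM=16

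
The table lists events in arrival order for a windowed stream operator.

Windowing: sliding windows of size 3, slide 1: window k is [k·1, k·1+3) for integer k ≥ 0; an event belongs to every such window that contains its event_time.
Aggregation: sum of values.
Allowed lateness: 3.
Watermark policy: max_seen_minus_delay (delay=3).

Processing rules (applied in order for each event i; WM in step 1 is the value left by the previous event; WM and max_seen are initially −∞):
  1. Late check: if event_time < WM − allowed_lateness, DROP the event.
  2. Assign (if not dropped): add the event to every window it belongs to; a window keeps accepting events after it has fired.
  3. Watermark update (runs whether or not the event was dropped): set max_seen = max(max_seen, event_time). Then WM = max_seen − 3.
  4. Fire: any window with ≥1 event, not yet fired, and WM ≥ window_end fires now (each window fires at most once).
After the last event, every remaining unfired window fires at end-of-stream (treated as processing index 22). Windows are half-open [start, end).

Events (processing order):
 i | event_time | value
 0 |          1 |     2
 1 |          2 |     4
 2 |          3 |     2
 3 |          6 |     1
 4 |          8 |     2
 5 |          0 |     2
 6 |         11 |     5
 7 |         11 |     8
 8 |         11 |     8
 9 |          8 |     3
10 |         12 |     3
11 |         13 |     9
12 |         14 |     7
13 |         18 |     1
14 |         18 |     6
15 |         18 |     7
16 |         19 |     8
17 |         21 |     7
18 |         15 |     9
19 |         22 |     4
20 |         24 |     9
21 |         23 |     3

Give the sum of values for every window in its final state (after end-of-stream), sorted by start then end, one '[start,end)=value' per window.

[0,3)=6 [1,4)=8 [2,5)=6 [3,6)=2 [4,7)=1 [5,8)=1 [6,9)=6 [7,10)=5 [8,11)=5 [9,12)=21 [10,13)=24 [11,14)=33 [12,15)=19 [13,16)=25 [14,17)=16 [15,18)=9 [16,19)=14 [17,20)=22 [18,21)=22 [19,22)=15 [20,23)=11 [21,24)=14 [22,25)=16 [23,26)=12 [24,27)=9

i=0 t=1 v=2: → [1,4),[0,3); WM=-2
i=1 t=2 v=4: → [2,5),[1,4),[0,3); WM=-1
i=2 t=3 v=2: → [3,6),[2,5),[1,4); WM=0
i=3 t=6 v=1: → [6,9),[5,8),[4,7); WM=3; [0,3) fires=6
i=4 t=8 v=2: → [8,11),[7,10),[6,9); WM=5; [1,4) fires=8 [2,5) fires=6
i=5 t=0 v=2: DROP (t<5-3); WM=5
i=6 t=11 v=5: → [11,14),[10,13),[9,12); WM=8; [3,6) fires=2 [4,7) fires=1 [5,8) fires=1
i=7 t=11 v=8: → [11,14),[10,13),[9,12); WM=8
i=8 t=11 v=8: → [11,14),[10,13),[9,12); WM=8
i=9 t=8 v=3: → [8,11),[7,10),[6,9); WM=8
i=10 t=12 v=3: → [12,15),[11,14),[10,13); WM=9; [6,9) fires=6
i=11 t=13 v=9: → [13,16),[12,15),[11,14); WM=10; [7,10) fires=5
i=12 t=14 v=7: → [14,17),[13,16),[12,15); WM=11; [8,11) fires=5
i=13 t=18 v=1: → [18,21),[17,20),[16,19); WM=15; [9,12) fires=21 [10,13) fires=24 [11,14) fires=33 [12,15) fires=19
i=14 t=18 v=6: → [18,21),[17,20),[16,19); WM=15
i=15 t=18 v=7: → [18,21),[17,20),[16,19); WM=15
i=16 t=19 v=8: → [19,22),[18,21),[17,20); WM=16; [13,16) fires=16
i=17 t=21 v=7: → [21,24),[20,23),[19,22); WM=18; [14,17) fires=7
i=18 t=15 v=9: → [15,18),[14,17),[13,16); WM=18; [15,18) fires=9
i=19 t=22 v=4: → [22,25),[21,24),[20,23); WM=19; [16,19) fires=14
i=20 t=24 v=9: → [24,27),[23,26),[22,25); WM=21; [17,20) fires=22 [18,21) fires=22
i=21 t=23 v=3: → [23,26),[22,25),[21,24); WM=21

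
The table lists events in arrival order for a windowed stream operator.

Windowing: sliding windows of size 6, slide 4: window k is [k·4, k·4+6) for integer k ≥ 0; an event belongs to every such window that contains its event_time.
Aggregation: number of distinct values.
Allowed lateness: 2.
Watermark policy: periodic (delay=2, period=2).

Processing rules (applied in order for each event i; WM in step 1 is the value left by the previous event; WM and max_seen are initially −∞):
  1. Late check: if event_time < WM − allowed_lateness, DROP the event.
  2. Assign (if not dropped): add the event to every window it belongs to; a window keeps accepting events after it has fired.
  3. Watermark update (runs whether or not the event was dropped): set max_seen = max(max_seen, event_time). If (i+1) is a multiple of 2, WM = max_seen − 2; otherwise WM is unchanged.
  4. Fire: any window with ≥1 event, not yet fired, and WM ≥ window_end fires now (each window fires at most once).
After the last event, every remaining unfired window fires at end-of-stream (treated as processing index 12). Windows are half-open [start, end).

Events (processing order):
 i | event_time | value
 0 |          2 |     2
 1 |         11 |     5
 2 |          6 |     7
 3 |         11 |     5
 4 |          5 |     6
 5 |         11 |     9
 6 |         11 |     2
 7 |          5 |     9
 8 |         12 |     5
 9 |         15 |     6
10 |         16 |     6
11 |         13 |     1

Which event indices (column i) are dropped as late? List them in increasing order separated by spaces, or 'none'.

i=0 t=2 v=2: → [0,6); WM=−∞
i=1 t=11 v=5: → [8,14); WM=9; [0,6) fires=1
i=2 t=6 v=7: DROP (t<9-2); WM=9
i=3 t=11 v=5: → [8,14); WM=9
i=4 t=5 v=6: DROP (t<9-2); WM=9
i=5 t=11 v=9: → [8,14); WM=9
i=6 t=11 v=2: → [8,14); WM=9
i=7 t=5 v=9: DROP (t<9-2); WM=9
i=8 t=12 v=5: → [12,18),[8,14); WM=9
i=9 t=15 v=6: → [12,18); WM=13
i=10 t=16 v=6: → [16,22),[12,18); WM=13
i=11 t=13 v=1: → [12,18),[8,14); WM=14; [8,14) fires=4

2 4 7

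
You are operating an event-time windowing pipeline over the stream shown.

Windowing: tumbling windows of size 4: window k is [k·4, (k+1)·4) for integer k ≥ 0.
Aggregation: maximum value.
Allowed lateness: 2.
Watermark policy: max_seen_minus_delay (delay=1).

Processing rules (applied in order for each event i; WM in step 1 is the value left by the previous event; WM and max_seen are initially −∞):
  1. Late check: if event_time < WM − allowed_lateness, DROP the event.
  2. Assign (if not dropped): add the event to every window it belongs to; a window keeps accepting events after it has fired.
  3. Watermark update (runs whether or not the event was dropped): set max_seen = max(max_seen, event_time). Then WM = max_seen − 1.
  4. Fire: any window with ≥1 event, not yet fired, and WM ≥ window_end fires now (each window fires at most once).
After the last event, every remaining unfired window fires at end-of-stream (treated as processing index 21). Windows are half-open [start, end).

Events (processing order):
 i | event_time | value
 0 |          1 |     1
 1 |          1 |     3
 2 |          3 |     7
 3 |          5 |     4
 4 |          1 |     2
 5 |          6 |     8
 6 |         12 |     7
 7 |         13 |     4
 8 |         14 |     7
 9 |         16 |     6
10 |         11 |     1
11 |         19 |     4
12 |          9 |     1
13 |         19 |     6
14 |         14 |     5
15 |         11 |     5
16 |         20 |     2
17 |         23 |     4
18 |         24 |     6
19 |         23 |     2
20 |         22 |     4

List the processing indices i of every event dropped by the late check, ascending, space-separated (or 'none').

4 10 12 14 15

i=0 t=1 v=1: → [0,4); WM=0
i=1 t=1 v=3: → [0,4); WM=0
i=2 t=3 v=7: → [0,4); WM=2
i=3 t=5 v=4: → [4,8); WM=4; [0,4) fires=7
i=4 t=1 v=2: DROP (t<4-2); WM=4
i=5 t=6 v=8: → [4,8); WM=5
i=6 t=12 v=7: → [12,16); WM=11; [4,8) fires=8
i=7 t=13 v=4: → [12,16); WM=12
i=8 t=14 v=7: → [12,16); WM=13
i=9 t=16 v=6: → [16,20); WM=15
i=10 t=11 v=1: DROP (t<15-2); WM=15
i=11 t=19 v=4: → [16,20); WM=18; [12,16) fires=7
i=12 t=9 v=1: DROP (t<18-2); WM=18
i=13 t=19 v=6: → [16,20); WM=18
i=14 t=14 v=5: DROP (t<18-2); WM=18
i=15 t=11 v=5: DROP (t<18-2); WM=18
i=16 t=20 v=2: → [20,24); WM=19
i=17 t=23 v=4: → [20,24); WM=22; [16,20) fires=6
i=18 t=24 v=6: → [24,28); WM=23
i=19 t=23 v=2: → [20,24); WM=23
i=20 t=22 v=4: → [20,24); WM=23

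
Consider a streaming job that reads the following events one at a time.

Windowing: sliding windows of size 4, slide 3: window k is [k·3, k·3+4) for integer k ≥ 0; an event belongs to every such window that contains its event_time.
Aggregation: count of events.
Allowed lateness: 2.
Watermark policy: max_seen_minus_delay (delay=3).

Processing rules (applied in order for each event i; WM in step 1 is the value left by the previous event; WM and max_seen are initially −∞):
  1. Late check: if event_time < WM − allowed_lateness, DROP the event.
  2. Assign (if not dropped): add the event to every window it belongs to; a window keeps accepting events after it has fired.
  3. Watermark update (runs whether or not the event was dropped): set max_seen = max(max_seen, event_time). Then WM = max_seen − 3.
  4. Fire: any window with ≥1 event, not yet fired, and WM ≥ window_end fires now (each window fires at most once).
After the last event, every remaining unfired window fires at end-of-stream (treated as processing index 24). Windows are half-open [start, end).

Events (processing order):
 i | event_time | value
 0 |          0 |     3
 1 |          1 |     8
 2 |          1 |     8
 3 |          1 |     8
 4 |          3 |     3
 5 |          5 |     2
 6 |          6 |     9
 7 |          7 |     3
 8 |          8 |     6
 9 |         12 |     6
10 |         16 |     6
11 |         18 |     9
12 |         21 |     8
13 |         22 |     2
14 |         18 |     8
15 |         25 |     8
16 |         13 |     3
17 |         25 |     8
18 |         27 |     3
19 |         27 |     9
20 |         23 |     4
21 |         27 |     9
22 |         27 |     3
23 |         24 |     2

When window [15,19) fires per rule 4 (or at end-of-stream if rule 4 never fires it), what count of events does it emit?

2

i=0 t=0 v=3: → [0,4); WM=-3
i=1 t=1 v=8: → [0,4); WM=-2
i=2 t=1 v=8: → [0,4); WM=-2
i=3 t=1 v=8: → [0,4); WM=-2
i=4 t=3 v=3: → [3,7),[0,4); WM=0
i=5 t=5 v=2: → [3,7); WM=2
i=6 t=6 v=9: → [6,10),[3,7); WM=3
i=7 t=7 v=3: → [6,10); WM=4; [0,4) fires=5
i=8 t=8 v=6: → [6,10); WM=5
i=9 t=12 v=6: → [12,16),[9,13); WM=9; [3,7) fires=3
i=10 t=16 v=6: → [15,19); WM=13; [6,10) fires=3 [9,13) fires=1
i=11 t=18 v=9: → [18,22),[15,19); WM=15
i=12 t=21 v=8: → [21,25),[18,22); WM=18; [12,16) fires=1
i=13 t=22 v=2: → [21,25); WM=19; [15,19) fires=2
i=14 t=18 v=8: → [18,22),[15,19); WM=19
i=15 t=25 v=8: → [24,28); WM=22; [18,22) fires=3
i=16 t=13 v=3: DROP (t<22-2); WM=22
i=17 t=25 v=8: → [24,28); WM=22
i=18 t=27 v=3: → [27,31),[24,28); WM=24
i=19 t=27 v=9: → [27,31),[24,28); WM=24
i=20 t=23 v=4: → [21,25); WM=24
i=21 t=27 v=9: → [27,31),[24,28); WM=24
i=22 t=27 v=3: → [27,31),[24,28); WM=24
i=23 t=24 v=2: → [24,28),[21,25); WM=24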